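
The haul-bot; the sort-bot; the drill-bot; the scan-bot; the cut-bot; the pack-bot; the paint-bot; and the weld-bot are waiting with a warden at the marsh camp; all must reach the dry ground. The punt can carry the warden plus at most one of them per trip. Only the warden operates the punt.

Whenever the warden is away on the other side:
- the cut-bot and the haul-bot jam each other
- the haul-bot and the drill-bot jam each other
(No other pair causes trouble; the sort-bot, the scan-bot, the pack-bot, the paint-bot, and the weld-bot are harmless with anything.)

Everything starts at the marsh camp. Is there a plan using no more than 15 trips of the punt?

No

Counting alone: the warden can take at most 1 across per trip to the dry ground, so moving all 8 needs at least 8 loaded trips out, with a return between consecutive ones — at least 15 crossings.
The safety rule pushes this higher. Following every safe sequence of crossings, the most of the 8 that can be at the dry ground as the punt arrives there on crossing 15 is 7 — never all 8.
So the move cannot be finished within 15 crossings. (The shortest complete plan takes 17:)
1. Warden goes to the dry ground with the haul-bot.  [the marsh camp: the cut-bot, the drill-bot, the pack-bot, the paint-bot, the scan-bot, the sort-bot, the weld-bot | the dry ground: the haul-bot]
2. Warden goes back to the marsh camp alone.  [the marsh camp: the cut-bot, the drill-bot, the pack-bot, the paint-bot, the scan-bot, the sort-bot, the weld-bot | the dry ground: the haul-bot]
3. Warden goes to the dry ground with the sort-bot.  [the marsh camp: the cut-bot, the drill-bot, the pack-bot, the paint-bot, the scan-bot, the weld-bot | the dry ground: the haul-bot, the sort-bot]
4. Warden goes back to the marsh camp alone.  [the marsh camp: the cut-bot, the drill-bot, the pack-bot, the paint-bot, the scan-bot, the weld-bot | the dry ground: the haul-bot, the sort-bot]
5. Warden goes to the dry ground with the drill-bot.  [the marsh camp: the cut-bot, the pack-bot, the paint-bot, the scan-bot, the weld-bot | the dry ground: the drill-bot, the haul-bot, the sort-bot]
6. Warden goes back to the marsh camp with the haul-bot.  [the marsh camp: the cut-bot, the haul-bot, the pack-bot, the paint-bot, the scan-bot, the weld-bot | the dry ground: the drill-bot, the sort-bot]
7. Warden goes to the dry ground with the cut-bot.  [the marsh camp: the haul-bot, the pack-bot, the paint-bot, the scan-bot, the weld-bot | the dry ground: the cut-bot, the drill-bot, the sort-bot]
8. Warden goes back to the marsh camp alone.  [the marsh camp: the haul-bot, the pack-bot, the paint-bot, the scan-bot, the weld-bot | the dry ground: the cut-bot, the drill-bot, the sort-bot]
9. Warden goes to the dry ground with the scan-bot.  [the marsh camp: the haul-bot, the pack-bot, the paint-bot, the weld-bot | the dry ground: the cut-bot, the drill-bot, the scan-bot, the sort-bot]
10. Warden goes back to the marsh camp alone.  [the marsh camp: the haul-bot, the pack-bot, the paint-bot, the weld-bot | the dry ground: the cut-bot, the drill-bot, the scan-bot, the sort-bot]
11. Warden goes to the dry ground with the pack-bot.  [the marsh camp: the haul-bot, the paint-bot, the weld-bot | the dry ground: the cut-bot, the drill-bot, the pack-bot, the scan-bot, the sort-bot]
12. Warden goes back to the marsh camp alone.  [the marsh camp: the haul-bot, the paint-bot, the weld-bot | the dry ground: the cut-bot, the drill-bot, the pack-bot, the scan-bot, the sort-bot]
13. Warden goes to the dry ground with the paint-bot.  [the marsh camp: the haul-bot, the weld-bot | the dry ground: the cut-bot, the drill-bot, the pack-bot, the paint-bot, the scan-bot, the sort-bot]
14. Warden goes back to the marsh camp alone.  [the marsh camp: the haul-bot, the weld-bot | the dry ground: the cut-bot, the drill-bot, the pack-bot, the paint-bot, the scan-bot, the sort-bot]
15. Warden goes to the dry ground with the weld-bot.  [the marsh camp: the haul-bot | the dry ground: the cut-bot, the drill-bot, the pack-bot, the paint-bot, the scan-bot, the sort-bot, the weld-bot]
16. Warden goes back to the marsh camp alone.  [the marsh camp: the haul-bot | the dry ground: the cut-bot, the drill-bot, the pack-bot, the paint-bot, the scan-bot, the sort-bot, the weld-bot]
17. Warden goes to the dry ground with the haul-bot.  [the marsh camp: — | the dry ground: the cut-bot, the drill-bot, the haul-bot, the pack-bot, the paint-bot, the scan-bot, the sort-bot, the weld-bot]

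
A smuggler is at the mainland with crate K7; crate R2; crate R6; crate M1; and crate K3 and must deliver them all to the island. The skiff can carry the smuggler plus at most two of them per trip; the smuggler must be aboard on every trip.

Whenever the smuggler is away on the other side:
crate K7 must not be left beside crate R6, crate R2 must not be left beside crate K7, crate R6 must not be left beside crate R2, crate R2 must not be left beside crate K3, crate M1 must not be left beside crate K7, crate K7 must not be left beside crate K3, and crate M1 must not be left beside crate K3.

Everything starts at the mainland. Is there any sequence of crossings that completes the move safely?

Whatever the first load, the items left behind include a forbidden pair without the smuggler. No opening move is safe, so no plan exists.

No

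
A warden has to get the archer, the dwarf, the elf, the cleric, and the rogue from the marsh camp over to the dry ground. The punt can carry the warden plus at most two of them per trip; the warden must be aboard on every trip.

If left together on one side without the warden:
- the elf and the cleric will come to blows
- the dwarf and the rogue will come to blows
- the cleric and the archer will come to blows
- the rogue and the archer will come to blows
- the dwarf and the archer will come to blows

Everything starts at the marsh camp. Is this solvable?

No

Whatever the first load, the items left behind include a forbidden pair without the warden. No opening move is safe, so no plan exists.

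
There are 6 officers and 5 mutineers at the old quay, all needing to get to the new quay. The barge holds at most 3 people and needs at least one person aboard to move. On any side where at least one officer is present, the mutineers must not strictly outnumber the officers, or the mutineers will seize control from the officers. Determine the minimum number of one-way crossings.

Counting alone: each trip to the new quay takes at most 3 across and each return brings at least 1 back, so after t trips out (and t−1 returns) at most 3t − (t−1) of the 11 are across; that first reaches 11 at t = 5, so at least 9 crossings are needed.
The plan below uses exactly 9 crossings, so it is optimal:
1. 3 mutineers → the new quay.  (the old quay: 6O 2M; the new quay: 0O 3M)
2. 1 mutineer ← the old quay.  (the old quay: 6O 3M; the new quay: 0O 2M)
3. 3 officers → the new quay.  (the old quay: 3O 3M; the new quay: 3O 2M)
4. 1 officer ← the old quay.  (the old quay: 4O 3M; the new quay: 2O 2M)
5. 2 officers and 1 mutineer → the new quay.  (the old quay: 2O 2M; the new quay: 4O 3M)
6. 1 officer ← the old quay.  (the old quay: 3O 2M; the new quay: 3O 3M)
7. 2 officers and 1 mutineer → the new quay.  (the old quay: 1O 1M; the new quay: 5O 4M)
8. 1 officer ← the old quay.  (the old quay: 2O 1M; the new quay: 4O 4M)
9. 2 officers and 1 mutineer → the new quay.  (the old quay: 0O 0M; the new quay: 6O 5M)

9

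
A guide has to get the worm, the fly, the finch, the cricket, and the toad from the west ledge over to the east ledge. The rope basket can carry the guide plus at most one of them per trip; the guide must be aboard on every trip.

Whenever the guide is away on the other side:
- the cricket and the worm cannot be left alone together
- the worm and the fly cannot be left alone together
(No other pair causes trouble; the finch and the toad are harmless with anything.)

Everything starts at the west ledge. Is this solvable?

Yes

1. Guide goes to the east ledge with the worm.  [the west ledge: the cricket, the finch, the fly, the toad | the east ledge: the worm]
2. Guide goes back to the west ledge alone.  [the west ledge: the cricket, the finch, the fly, the toad | the east ledge: the worm]
3. Guide goes to the east ledge with the fly.  [the west ledge: the cricket, the finch, the toad | the east ledge: the fly, the worm]
4. Guide goes back to the west ledge with the worm.  [the west ledge: the cricket, the finch, the toad, the worm | the east ledge: the fly]
5. Guide goes to the east ledge with the cricket.  [the west ledge: the finch, the toad, the worm | the east ledge: the cricket, the fly]
6. Guide goes back to the west ledge alone.  [the west ledge: the finch, the toad, the worm | the east ledge: the cricket, the fly]
7. Guide goes to the east ledge with the finch.  [the west ledge: the toad, the worm | the east ledge: the cricket, the finch, the fly]
8. Guide goes back to the west ledge alone.  [the west ledge: the toad, the worm | the east ledge: the cricket, the finch, the fly]
9. Guide goes to the east ledge with the toad.  [the west ledge: the worm | the east ledge: the cricket, the finch, the fly, the toad]
10. Guide goes back to the west ledge alone.  [the west ledge: the worm | the east ledge: the cricket, the finch, the fly, the toad]
11. Guide goes to the east ledge with the worm.  [the west ledge: — | the east ledge: the cricket, the finch, the fly, the toad, the worm]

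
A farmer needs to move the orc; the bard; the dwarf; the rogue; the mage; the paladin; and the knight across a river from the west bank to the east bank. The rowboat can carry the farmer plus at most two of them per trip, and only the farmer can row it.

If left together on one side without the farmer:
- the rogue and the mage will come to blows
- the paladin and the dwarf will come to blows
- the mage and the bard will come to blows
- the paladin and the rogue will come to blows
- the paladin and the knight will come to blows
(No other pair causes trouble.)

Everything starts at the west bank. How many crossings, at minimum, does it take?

9

Counting alone: the farmer can take at most 2 across per trip to the east bank, so moving all 7 needs at least 4 loaded trips out, with a return between consecutive ones — at least 7 crossings.
The safety rule pushes this higher. Following every safe sequence of crossings, the most of the 7 that can be at the east bank as the rowboat arrives there on crossing 7 is 6 — never all 7.
So no plan with fewer than 9 crossings exists, and this one achieves 9:
1. Farmer goes to the east bank with the mage and the paladin.  [the west bank: the bard, the dwarf, the knight, the orc, the rogue | the east bank: the mage, the paladin]
2. Farmer goes back to the west bank alone.  [the west bank: the bard, the dwarf, the knight, the orc, the rogue | the east bank: the mage, the paladin]
3. Farmer goes to the east bank with the orc.  [the west bank: the bard, the dwarf, the knight, the rogue | the east bank: the mage, the orc, the paladin]
4. Farmer goes back to the west bank alone.  [the west bank: the bard, the dwarf, the knight, the rogue | the east bank: the mage, the orc, the paladin]
5. Farmer goes to the east bank with the bard and the dwarf.  [the west bank: the knight, the rogue | the east bank: the bard, the dwarf, the mage, the orc, the paladin]
6. Farmer goes back to the west bank with the mage and the paladin.  [the west bank: the knight, the mage, the paladin, the rogue | the east bank: the bard, the dwarf, the orc]
7. Farmer goes to the east bank with the knight and the rogue.  [the west bank: the mage, the paladin | the east bank: the bard, the dwarf, the knight, the orc, the rogue]
8. Farmer goes back to the west bank alone.  [the west bank: the mage, the paladin | the east bank: the bard, the dwarf, the knight, the orc, the rogue]
9. Farmer goes to the east bank with the mage and the paladin.  [the west bank: — | the east bank: the bard, the dwarf, the knight, the mage, the orc, the paladin, the rogue]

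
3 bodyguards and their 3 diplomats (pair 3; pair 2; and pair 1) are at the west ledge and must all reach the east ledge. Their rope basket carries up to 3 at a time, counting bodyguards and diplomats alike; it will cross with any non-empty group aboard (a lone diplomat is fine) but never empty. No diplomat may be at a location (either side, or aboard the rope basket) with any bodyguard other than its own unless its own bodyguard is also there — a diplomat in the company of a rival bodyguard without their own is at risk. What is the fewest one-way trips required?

Counting alone: each trip to the east ledge takes at most 3 across and each return brings at least 1 back, so after t trips out (and t−1 returns) at most 3t − (t−1) of the 6 are across; that first reaches 6 at t = 3, so at least 5 crossings are needed.
The plan below uses exactly 5 crossings, so it is optimal:
1. bodyguard 3 and diplomat 3 cross → the east ledge.
2. bodyguard 3 crosses ← the west ledge.
3. bodyguard 1, bodyguard 2, and bodyguard 3 cross → the east ledge.
4. diplomat 3 crosses ← the west ledge.
5. diplomat 1, diplomat 2, and diplomat 3 cross → the east ledge.

5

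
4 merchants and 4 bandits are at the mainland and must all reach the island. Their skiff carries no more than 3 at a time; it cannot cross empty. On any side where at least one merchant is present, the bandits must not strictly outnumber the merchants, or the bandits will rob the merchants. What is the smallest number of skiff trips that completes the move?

9

Counting alone: each trip to the island takes at most 3 across and each return brings at least 1 back, so after t trips out (and t−1 returns) at most 3t − (t−1) of the 8 are across; that first reaches 8 at t = 4, so at least 7 crossings are needed.
The safety rule pushes this higher. Following every safe sequence of crossings, the most of the 8 that can be at the island as the skiff arrives there on crossing 7 is 7 — never all 8.
So no plan with fewer than 9 crossings exists, and this one achieves 9:
1. 2 bandits → the island.  (the mainland: 4M 2B; the island: 0M 2B)
2. 1 bandit ← the mainland.  (the mainland: 4M 3B; the island: 0M 1B)
3. 3 bandits → the island.  (the mainland: 4M 0B; the island: 0M 4B)
4. 1 bandit ← the mainland.  (the mainland: 4M 1B; the island: 0M 3B)
5. 3 merchants → the island.  (the mainland: 1M 1B; the island: 3M 3B)
6. 1 merchant and 1 bandit ← the mainland.  (the mainland: 2M 2B; the island: 2M 2B)
7. 2 merchants → the island.  (the mainland: 0M 2B; the island: 4M 2B)
8. 1 bandit ← the mainland.  (the mainland: 0M 3B; the island: 4M 1B)
9. 3 bandits → the island.  (the mainland: 0M 0B; the island: 4M 4B)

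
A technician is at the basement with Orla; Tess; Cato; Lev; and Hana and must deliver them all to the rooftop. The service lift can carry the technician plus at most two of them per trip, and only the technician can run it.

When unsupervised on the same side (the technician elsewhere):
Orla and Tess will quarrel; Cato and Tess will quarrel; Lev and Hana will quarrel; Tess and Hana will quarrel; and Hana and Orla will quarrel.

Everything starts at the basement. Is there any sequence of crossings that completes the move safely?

Yes

1. Technician goes to the rooftop with Hana and Tess.  [the basement: Cato, Lev, Orla | the rooftop: Hana, Tess]
2. Technician goes back to the basement with Tess.  [the basement: Cato, Lev, Orla, Tess | the rooftop: Hana]
3. Technician goes to the rooftop with Cato and Orla.  [the basement: Lev, Tess | the rooftop: Cato, Hana, Orla]
4. Technician goes back to the basement with Orla.  [the basement: Lev, Orla, Tess | the rooftop: Cato, Hana]
5. Technician goes to the rooftop with Lev and Orla.  [the basement: Tess | the rooftop: Cato, Hana, Lev, Orla]
6. Technician goes back to the basement with Hana.  [the basement: Hana, Tess | the rooftop: Cato, Lev, Orla]
7. Technician goes to the rooftop with Hana and Tess.  [the basement: — | the rooftop: Cato, Hana, Lev, Orla, Tess]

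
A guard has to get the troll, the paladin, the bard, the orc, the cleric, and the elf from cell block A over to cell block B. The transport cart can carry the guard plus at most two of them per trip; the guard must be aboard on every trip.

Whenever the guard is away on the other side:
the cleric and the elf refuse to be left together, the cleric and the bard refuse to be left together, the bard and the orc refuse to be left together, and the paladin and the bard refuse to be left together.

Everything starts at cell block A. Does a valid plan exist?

Yes

1. Guard goes to cell block B with the bard and the cleric.  [cell block A: the elf, the orc, the paladin, the troll | cell block B: the bard, the cleric]
2. Guard goes back to cell block A with the bard.  [cell block A: the bard, the elf, the orc, the paladin, the troll | cell block B: the cleric]
3. Guard goes to cell block B with the bard and the troll.  [cell block A: the elf, the orc, the paladin | cell block B: the bard, the cleric, the troll]
4. Guard goes back to cell block A with the bard.  [cell block A: the bard, the elf, the orc, the paladin | cell block B: the cleric, the troll]
5. Guard goes to cell block B with the orc and the paladin.  [cell block A: the bard, the elf | cell block B: the cleric, the orc, the paladin, the troll]
6. Guard goes back to cell block A alone.  [cell block A: the bard, the elf | cell block B: the cleric, the orc, the paladin, the troll]
7. Guard goes to cell block B with the bard and the elf.  [cell block A: — | cell block B: the bard, the cleric, the elf, the orc, the paladin, the troll]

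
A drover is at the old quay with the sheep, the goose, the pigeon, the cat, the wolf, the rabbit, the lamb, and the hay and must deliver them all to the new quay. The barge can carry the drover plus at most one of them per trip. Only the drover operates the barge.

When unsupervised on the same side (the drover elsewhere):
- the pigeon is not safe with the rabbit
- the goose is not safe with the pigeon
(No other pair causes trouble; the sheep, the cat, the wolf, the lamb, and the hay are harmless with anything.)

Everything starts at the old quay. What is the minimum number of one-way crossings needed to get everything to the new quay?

17

Counting alone: the drover can take at most 1 across per trip to the new quay, so moving all 8 needs at least 8 loaded trips out, with a return between consecutive ones — at least 15 crossings.
The safety rule pushes this higher. Following every safe sequence of crossings, the most of the 8 that can be at the new quay as the barge arrives there on crossing 15 is 7 — never all 8.
So no plan with fewer than 17 crossings exists, and this one achieves 17:
1. Drover goes to the new quay with the pigeon.  [the old quay: the cat, the goose, the hay, the lamb, the rabbit, the sheep, the wolf | the new quay: the pigeon]
2. Drover goes back to the old quay alone.  [the old quay: the cat, the goose, the hay, the lamb, the rabbit, the sheep, the wolf | the new quay: the pigeon]
3. Drover goes to the new quay with the sheep.  [the old quay: the cat, the goose, the hay, the lamb, the rabbit, the wolf | the new quay: the pigeon, the sheep]
4. Drover goes back to the old quay alone.  [the old quay: the cat, the goose, the hay, the lamb, the rabbit, the wolf | the new quay: the pigeon, the sheep]
5. Drover goes to the new quay with the goose.  [the old quay: the cat, the hay, the lamb, the rabbit, the wolf | the new quay: the goose, the pigeon, the sheep]
6. Drover goes back to the old quay with the pigeon.  [the old quay: the cat, the hay, the lamb, the pigeon, the rabbit, the wolf | the new quay: the goose, the sheep]
7. Drover goes to the new quay with the rabbit.  [the old quay: the cat, the hay, the lamb, the pigeon, the wolf | the new quay: the goose, the rabbit, the sheep]
8. Drover goes back to the old quay alone.  [the old quay: the cat, the hay, the lamb, the pigeon, the wolf | the new quay: the goose, the rabbit, the sheep]
9. Drover goes to the new quay with the cat.  [the old quay: the hay, the lamb, the pigeon, the wolf | the new quay: the cat, the goose, the rabbit, the sheep]
10. Drover goes back to the old quay alone.  [the old quay: the hay, the lamb, the pigeon, the wolf | the new quay: the cat, the goose, the rabbit, the sheep]
11. Drover goes to the new quay with the wolf.  [the old quay: the hay, the lamb, the pigeon | the new quay: the cat, the goose, the rabbit, the sheep, the wolf]
12. Drover goes back to the old quay alone.  [the old quay: the hay, the lamb, the pigeon | the new quay: the cat, the goose, the rabbit, the sheep, the wolf]
13. Drover goes to the new quay with the lamb.  [the old quay: the hay, the pigeon | the new quay: the cat, the goose, the lamb, the rabbit, the sheep, the wolf]
14. Drover goes back to the old quay alone.  [the old quay: the hay, the pigeon | the new quay: the cat, the goose, the lamb, the rabbit, the sheep, the wolf]
15. Drover goes to the new quay with the hay.  [the old quay: the pigeon | the new quay: the cat, the goose, the hay, the lamb, the rabbit, the sheep, the wolf]
16. Drover goes back to the old quay alone.  [the old quay: the pigeon | the new quay: the cat, the goose, the hay, the lamb, the rabbit, the sheep, the wolf]
17. Drover goes to the new quay with the pigeon.  [the old quay: — | the new quay: the cat, the goose, the hay, the lamb, the pigeon, the rabbit, the sheep, the wolf]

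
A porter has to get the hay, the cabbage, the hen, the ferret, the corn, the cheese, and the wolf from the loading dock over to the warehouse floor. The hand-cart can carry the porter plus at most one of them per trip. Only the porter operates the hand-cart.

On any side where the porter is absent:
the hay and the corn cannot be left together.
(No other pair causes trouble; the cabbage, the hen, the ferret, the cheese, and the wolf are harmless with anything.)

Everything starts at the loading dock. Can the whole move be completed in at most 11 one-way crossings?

Counting alone: the porter can take at most 1 across per trip to the warehouse floor, so moving all 7 needs at least 7 loaded trips out, with a return between consecutive ones — at least 13 crossings.
Since 11 < 13, 11 crossings cannot be enough. (The shortest complete plan in fact takes 13:)
1. Porter goes to the warehouse floor with the hay.  [the loading dock: the cabbage, the cheese, the corn, the ferret, the hen, the wolf | the warehouse floor: the hay]
2. Porter goes back to the loading dock alone.  [the loading dock: the cabbage, the cheese, the corn, the ferret, the hen, the wolf | the warehouse floor: the hay]
3. Porter goes to the warehouse floor with the cabbage.  [the loading dock: the cheese, the corn, the ferret, the hen, the wolf | the warehouse floor: the cabbage, the hay]
4. Porter goes back to the loading dock alone.  [the loading dock: the cheese, the corn, the ferret, the hen, the wolf | the warehouse floor: the cabbage, the hay]
5. Porter goes to the warehouse floor with the hen.  [the loading dock: the cheese, the corn, the ferret, the wolf | the warehouse floor: the cabbage, the hay, the hen]
6. Porter goes back to the loading dock alone.  [the loading dock: the cheese, the corn, the ferret, the wolf | the warehouse floor: the cabbage, the hay, the hen]
7. Porter goes to the warehouse floor with the ferret.  [the loading dock: the cheese, the corn, the wolf | the warehouse floor: the cabbage, the ferret, the hay, the hen]
8. Porter goes back to the loading dock alone.  [the loading dock: the cheese, the corn, the wolf | the warehouse floor: the cabbage, the ferret, the hay, the hen]
9. Porter goes to the warehouse floor with the cheese.  [the loading dock: the corn, the wolf | the warehouse floor: the cabbage, the cheese, the ferret, the hay, the hen]
10. Porter goes back to the loading dock alone.  [the loading dock: the corn, the wolf | the warehouse floor: the cabbage, the cheese, the ferret, the hay, the hen]
11. Porter goes to the warehouse floor with the wolf.  [the loading dock: the corn | the warehouse floor: the cabbage, the cheese, the ferret, the hay, the hen, the wolf]
12. Porter goes back to the loading dock alone.  [the loading dock: the corn | the warehouse floor: the cabbage, the cheese, the ferret, the hay, the hen, the wolf]
13. Porter goes to the warehouse floor with the corn.  [the loading dock: — | the warehouse floor: the cabbage, the cheese, the corn, the ferret, the hay, the hen, the wolf]

No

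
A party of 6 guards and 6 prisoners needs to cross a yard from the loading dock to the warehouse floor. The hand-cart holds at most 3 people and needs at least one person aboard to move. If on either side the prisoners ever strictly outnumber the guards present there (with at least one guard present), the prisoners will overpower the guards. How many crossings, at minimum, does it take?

impossible

Following every safe sequence of crossings from the start, the most of the 12 that can be at the warehouse floor as the hand-cart arrives there on crossings 1, 3, 5 is 3, 5, 6 respectively; the best ever achieved is 6 of 12.
From crossing 7 on, no configuration arises that was not already reachable earlier: only 17 distinct safe configurations (who is on which side, and where the hand-cart is) can ever be reached, none of them has everyone across, and every continuation just revisits them. They are: 0 guards + 0 prisoners across (hand-cart back at the start); 0 guards + 1 prisoner across (hand-cart there); 0 guards + 1 prisoner across (hand-cart back at the start); 0 guards + 2 prisoners across (hand-cart there); 0 guards + 2 prisoners across (hand-cart back at the start); 0 guards + 3 prisoners across (hand-cart there); 0 guards + 3 prisoners across (hand-cart back at the start); 0 guards + 4 prisoners across (hand-cart there); 0 guards + 4 prisoners across (hand-cart back at the start); 0 guards + 5 prisoners across (hand-cart there); 0 guards + 5 prisoners across (hand-cart back at the start); 0 guards + 6 prisoners across (hand-cart there); 1 guard + 1 prisoner across (hand-cart there); 1 guard + 1 prisoner across (hand-cart back at the start); 2 guards + 2 prisoners across (hand-cart there); 2 guards + 2 prisoners across (hand-cart back at the start); 3 guards + 3 prisoners across (hand-cart there). So no valid plan exists.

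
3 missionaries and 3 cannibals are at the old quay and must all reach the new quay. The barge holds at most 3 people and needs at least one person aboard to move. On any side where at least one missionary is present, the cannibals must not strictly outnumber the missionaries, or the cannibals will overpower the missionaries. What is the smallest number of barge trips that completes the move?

Counting alone: each trip to the new quay takes at most 3 across and each return brings at least 1 back, so after t trips out (and t−1 returns) at most 3t − (t−1) of the 6 are across; that first reaches 6 at t = 3, so at least 5 crossings are needed.
The plan below uses exactly 5 crossings, so it is optimal:
1. 2 cannibals → the new quay.  (the old quay: 3M 1C; the new quay: 0M 2C)
2. 1 cannibal ← the old quay.  (the old quay: 3M 2C; the new quay: 0M 1C)
3. 3 missionaries → the new quay.  (the old quay: 0M 2C; the new quay: 3M 1C)
4. 1 cannibal ← the old quay.  (the old quay: 0M 3C; the new quay: 3M 0C)
5. 3 cannibals → the new quay.  (the old quay: 0M 0C; the new quay: 3M 3C)

5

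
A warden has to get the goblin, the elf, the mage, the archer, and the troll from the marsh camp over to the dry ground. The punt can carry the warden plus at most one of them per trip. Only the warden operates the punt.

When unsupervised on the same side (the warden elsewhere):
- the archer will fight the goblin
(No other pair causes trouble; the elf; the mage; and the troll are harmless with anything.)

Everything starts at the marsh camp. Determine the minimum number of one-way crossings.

9

Counting alone: the warden can take at most 1 across per trip to the dry ground, so moving all 5 needs at least 5 loaded trips out, with a return between consecutive ones — at least 9 crossings.
The plan below uses exactly 9 crossings, so it is optimal:
1. Warden goes to the dry ground with the goblin.  [the marsh camp: the archer, the elf, the mage, the troll | the dry ground: the goblin]
2. Warden goes back to the marsh camp alone.  [the marsh camp: the archer, the elf, the mage, the troll | the dry ground: the goblin]
3. Warden goes to the dry ground with the elf.  [the marsh camp: the archer, the mage, the troll | the dry ground: the elf, the goblin]
4. Warden goes back to the marsh camp alone.  [the marsh camp: the archer, the mage, the troll | the dry ground: the elf, the goblin]
5. Warden goes to the dry ground with the mage.  [the marsh camp: the archer, the troll | the dry ground: the elf, the goblin, the mage]
6. Warden goes back to the marsh camp alone.  [the marsh camp: the archer, the troll | the dry ground: the elf, the goblin, the mage]
7. Warden goes to the dry ground with the troll.  [the marsh camp: the archer | the dry ground: the elf, the goblin, the mage, the troll]
8. Warden goes back to the marsh camp alone.  [the marsh camp: the archer | the dry ground: the elf, the goblin, the mage, the troll]
9. Warden goes to the dry ground with the archer.  [the marsh camp: — | the dry ground: the archer, the elf, the goblin, the mage, the troll]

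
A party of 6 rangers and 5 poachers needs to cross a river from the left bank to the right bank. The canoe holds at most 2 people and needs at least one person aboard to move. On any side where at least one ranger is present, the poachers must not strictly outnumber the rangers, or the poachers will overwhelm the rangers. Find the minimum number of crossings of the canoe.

19

Counting alone: each trip to the right bank takes at most 2 across and each return brings at least 1 back, so after t trips out (and t−1 returns) at most 2t − (t−1) of the 11 are across; that first reaches 11 at t = 10, so at least 19 crossings are needed.
The plan below uses exactly 19 crossings, so it is optimal:
1. 2 poachers → the right bank.  (the left bank: 6R 3P; the right bank: 0R 2P)
2. 1 poacher ← the left bank.  (the left bank: 6R 4P; the right bank: 0R 1P)
3. 2 poachers → the right bank.  (the left bank: 6R 2P; the right bank: 0R 3P)
4. 1 poacher ← the left bank.  (the left bank: 6R 3P; the right bank: 0R 2P)
5. 2 rangers → the right bank.  (the left bank: 4R 3P; the right bank: 2R 2P)
6. 1 poacher ← the left bank.  (the left bank: 4R 4P; the right bank: 2R 1P)
7. 1 ranger and 1 poacher → the right bank.  (the left bank: 3R 3P; the right bank: 3R 2P)
8. 1 ranger ← the left bank.  (the left bank: 4R 3P; the right bank: 2R 2P)
9. 1 ranger and 1 poacher → the right bank.  (the left bank: 3R 2P; the right bank: 3R 3P)
10. 1 poacher ← the left bank.  (the left bank: 3R 3P; the right bank: 3R 2P)
11. 1 ranger and 1 poacher → the right bank.  (the left bank: 2R 2P; the right bank: 4R 3P)
12. 1 ranger ← the left bank.  (the left bank: 3R 2P; the right bank: 3R 3P)
13. 1 ranger and 1 poacher → the right bank.  (the left bank: 2R 1P; the right bank: 4R 4P)
14. 1 poacher ← the left bank.  (the left bank: 2R 2P; the right bank: 4R 3P)
15. 1 ranger and 1 poacher → the right bank.  (the left bank: 1R 1P; the right bank: 5R 4P)
16. 1 ranger ← the left bank.  (the left bank: 2R 1P; the right bank: 4R 4P)
17. 1 ranger and 1 poacher → the right bank.  (the left bank: 1R 0P; the right bank: 5R 5P)
18. 1 poacher ← the left bank.  (the left bank: 1R 1P; the right bank: 5R 4P)
19. 1 ranger and 1 poacher → the right bank.  (the left bank: 0R 0P; the right bank: 6R 5P)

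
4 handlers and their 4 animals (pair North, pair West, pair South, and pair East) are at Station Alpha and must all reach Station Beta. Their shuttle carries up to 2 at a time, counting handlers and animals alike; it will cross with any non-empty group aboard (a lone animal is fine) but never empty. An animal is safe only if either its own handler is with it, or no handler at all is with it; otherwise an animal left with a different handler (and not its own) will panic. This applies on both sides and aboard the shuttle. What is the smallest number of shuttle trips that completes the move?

Following every safe sequence of crossings from the start, the most of the 8 that can be at Station Beta as the shuttle arrives there on crossings 1, 3, 5 is 2, 3, 4 respectively; the best ever achieved is 4 of 8.
From crossing 7 on, no configuration arises that was not already reachable earlier: only 44 distinct safe configurations (who is on which side, and where the shuttle is) can ever be reached, none of them has everyone across, and every continuation just revisits them. So no valid plan exists.

impossible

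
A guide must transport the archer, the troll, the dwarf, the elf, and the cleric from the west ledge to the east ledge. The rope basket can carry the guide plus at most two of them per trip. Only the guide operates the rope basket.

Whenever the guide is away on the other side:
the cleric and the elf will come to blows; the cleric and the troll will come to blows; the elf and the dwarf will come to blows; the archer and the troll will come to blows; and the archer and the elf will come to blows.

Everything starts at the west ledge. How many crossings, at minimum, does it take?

Counting alone: the guide can take at most 2 across per trip to the east ledge, so moving all 5 needs at least 3 loaded trips out, with a return between consecutive ones — at least 5 crossings.
The safety rule pushes this higher. Following every safe sequence of crossings, the most of the 5 that can be at the east ledge as the rope basket arrives there on crossing 5 is 4 — never all 5.
So no plan with fewer than 7 crossings exists, and this one achieves 7:
1. Guide goes to the east ledge with the elf and the troll.  [the west ledge: the archer, the cleric, the dwarf | the east ledge: the elf, the troll]
2. Guide goes back to the west ledge alone.  [the west ledge: the archer, the cleric, the dwarf | the east ledge: the elf, the troll]
3. Guide goes to the east ledge with the archer.  [the west ledge: the cleric, the dwarf | the east ledge: the archer, the elf, the troll]
4. Guide goes back to the west ledge with the elf and the troll.  [the west ledge: the cleric, the dwarf, the elf, the troll | the east ledge: the archer]
5. Guide goes to the east ledge with the cleric and the dwarf.  [the west ledge: the elf, the troll | the east ledge: the archer, the cleric, the dwarf]
6. Guide goes back to the west ledge alone.  [the west ledge: the elf, the troll | the east ledge: the archer, the cleric, the dwarf]
7. Guide goes to the east ledge with the elf and the troll.  [the west ledge: — | the east ledge: the archer, the cleric, the dwarf, the elf, the troll]

7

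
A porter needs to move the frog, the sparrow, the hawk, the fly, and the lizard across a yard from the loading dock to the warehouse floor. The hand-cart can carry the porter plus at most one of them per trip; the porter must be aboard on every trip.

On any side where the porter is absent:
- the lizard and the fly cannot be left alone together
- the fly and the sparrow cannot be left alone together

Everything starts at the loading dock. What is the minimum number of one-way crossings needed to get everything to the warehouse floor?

11

Counting alone: the porter can take at most 1 across per trip to the warehouse floor, so moving all 5 needs at least 5 loaded trips out, with a return between consecutive ones — at least 9 crossings.
The safety rule pushes this higher. Following every safe sequence of crossings, the most of the 5 that can be at the warehouse floor as the hand-cart arrives there on crossing 9 is 4 — never all 5.
So no plan with fewer than 11 crossings exists, and this one achieves 11:
1. Porter goes to the warehouse floor with the fly.
2. Porter goes back to the loading dock alone.
3. Porter goes to the warehouse floor with the frog.
4. Porter goes back to the loading dock alone.
5. Porter goes to the warehouse floor with the sparrow.
6. Porter goes back to the loading dock with the fly.
7. Porter goes to the warehouse floor with the lizard.
8. Porter goes back to the loading dock alone.
9. Porter goes to the warehouse floor with the hawk.
10. Porter goes back to the loading dock alone.
11. Porter goes to the warehouse floor with the fly.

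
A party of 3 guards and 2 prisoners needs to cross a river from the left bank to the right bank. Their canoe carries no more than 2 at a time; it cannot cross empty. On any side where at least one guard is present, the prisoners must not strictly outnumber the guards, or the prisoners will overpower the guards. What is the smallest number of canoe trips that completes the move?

7

Counting alone: each trip to the right bank takes at most 2 across and each return brings at least 1 back, so after t trips out (and t−1 returns) at most 2t − (t−1) of the 5 are across; that first reaches 5 at t = 4, so at least 7 crossings are needed.
The plan below uses exactly 7 crossings, so it is optimal:
1. 2 prisoners → the right bank.  (the left bank: 3G 0P; the right bank: 0G 2P)
2. 1 prisoner ← the left bank.  (the left bank: 3G 1P; the right bank: 0G 1P)
3. 2 guards → the right bank.  (the left bank: 1G 1P; the right bank: 2G 1P)
4. 1 guard ← the left bank.  (the left bank: 2G 1P; the right bank: 1G 1P)
5. 1 guard and 1 prisoner → the right bank.  (the left bank: 1G 0P; the right bank: 2G 2P)
6. 1 prisoner ← the left bank.  (the left bank: 1G 1P; the right bank: 2G 1P)
7. 1 guard and 1 prisoner → the right bank.  (the left bank: 0G 0P; the right bank: 3G 2P)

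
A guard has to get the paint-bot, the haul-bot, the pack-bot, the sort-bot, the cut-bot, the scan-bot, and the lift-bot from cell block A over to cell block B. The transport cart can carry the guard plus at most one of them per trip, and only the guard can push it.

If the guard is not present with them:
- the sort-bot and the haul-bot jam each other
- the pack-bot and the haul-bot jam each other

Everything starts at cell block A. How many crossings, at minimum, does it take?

Counting alone: the guard can take at most 1 across per trip to cell block B, so moving all 7 needs at least 7 loaded trips out, with a return between consecutive ones — at least 13 crossings.
The safety rule pushes this higher. Following every safe sequence of crossings, the most of the 7 that can be at cell block B as the transport cart arrives there on crossing 13 is 6 — never all 7.
So no plan with fewer than 15 crossings exists, and this one achieves 15:
1. Guard goes to cell block B with the haul-bot.  [cell block A: the cut-bot, the lift-bot, the pack-bot, the paint-bot, the scan-bot, the sort-bot | cell block B: the haul-bot]
2. Guard goes back to cell block A alone.  [cell block A: the cut-bot, the lift-bot, the pack-bot, the paint-bot, the scan-bot, the sort-bot | cell block B: the haul-bot]
3. Guard goes to cell block B with the paint-bot.  [cell block A: the cut-bot, the lift-bot, the pack-bot, the scan-bot, the sort-bot | cell block B: the haul-bot, the paint-bot]
4. Guard goes back to cell block A alone.  [cell block A: the cut-bot, the lift-bot, the pack-bot, the scan-bot, the sort-bot | cell block B: the haul-bot, the paint-bot]
5. Guard goes to cell block B with the pack-bot.  [cell block A: the cut-bot, the lift-bot, the scan-bot, the sort-bot | cell block B: the haul-bot, the pack-bot, the paint-bot]
6. Guard goes back to cell block A with the haul-bot.  [cell block A: the cut-bot, the haul-bot, the lift-bot, the scan-bot, the sort-bot | cell block B: the pack-bot, the paint-bot]
7. Guard goes to cell block B with the sort-bot.  [cell block A: the cut-bot, the haul-bot, the lift-bot, the scan-bot | cell block B: the pack-bot, the paint-bot, the sort-bot]
8. Guard goes back to cell block A alone.  [cell block A: the cut-bot, the haul-bot, the lift-bot, the scan-bot | cell block B: the pack-bot, the paint-bot, the sort-bot]
9. Guard goes to cell block B with the cut-bot.  [cell block A: the haul-bot, the lift-bot, the scan-bot | cell block B: the cut-bot, the pack-bot, the paint-bot, the sort-bot]
10. Guard goes back to cell block A alone.  [cell block A: the haul-bot, the lift-bot, the scan-bot | cell block B: the cut-bot, the pack-bot, the paint-bot, the sort-bot]
11. Guard goes to cell block B with the scan-bot.  [cell block A: the haul-bot, the lift-bot | cell block B: the cut-bot, the pack-bot, the paint-bot, the scan-bot, the sort-bot]
12. Guard goes back to cell block A alone.  [cell block A: the haul-bot, the lift-bot | cell block B: the cut-bot, the pack-bot, the paint-bot, the scan-bot, the sort-bot]
13. Guard goes to cell block B with the lift-bot.  [cell block A: the haul-bot | cell block B: the cut-bot, the lift-bot, the pack-bot, the paint-bot, the scan-bot, the sort-bot]
14. Guard goes back to cell block A alone.  [cell block A: the haul-bot | cell block B: the cut-bot, the lift-bot, the pack-bot, the paint-bot, the scan-bot, the sort-bot]
15. Guard goes to cell block B with the haul-bot.  [cell block A: — | cell block B: the cut-bot, the haul-bot, the lift-bot, the pack-bot, the paint-bot, the scan-bot, the sort-bot]

15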